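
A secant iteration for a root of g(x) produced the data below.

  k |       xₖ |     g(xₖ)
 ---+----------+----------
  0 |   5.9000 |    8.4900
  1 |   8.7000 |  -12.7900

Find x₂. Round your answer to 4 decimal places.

7.0171

x₂ = 8.7000 − (-12.7900)·(8.7000 − 5.9000) / (-12.7900 − 8.4900)
   = 8.7000 − (-35.812000)/(-21.280000) = 7.017105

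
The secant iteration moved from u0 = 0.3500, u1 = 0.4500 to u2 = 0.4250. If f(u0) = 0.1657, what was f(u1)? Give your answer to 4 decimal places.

The secant line through (0.3500, 0.1657) and (0.4500, f(u1)) crosses zero at u2 = 0.4250.
So (0.3500, 0.1657), (0.4500, f(u1)), (0.4250, 0) are collinear:
f(u1) = 0.1657 · (0.4500 − 0.4250) / (0.3500 − 0.4250) = 0.1657 · (0.025000)/(-0.075000) = -0.055233

-0.0552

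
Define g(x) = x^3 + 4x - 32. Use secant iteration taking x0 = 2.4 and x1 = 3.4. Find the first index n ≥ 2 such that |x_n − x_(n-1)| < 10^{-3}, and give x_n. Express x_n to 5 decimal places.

n = 5, x_n = 2.75759

g(2.4) = -8.5760000, g(3.4) = 20.9040000
x2 = 3.4000000 − 20.9040000·(1.0000000)/(29.4800000) = 2.6909091;  |Δ| = 0.7090909
g(2.6909091) = -1.7515131
x3 = 2.6909091 − (-1.7515131)·(-0.7090909)/(-22.6555131) = 2.7457294;  |Δ| = 0.0548203
g(2.7457294) = -0.3169465
x4 = 2.7457294 − (-0.3169465)·(0.0548203)/(1.4345667) = 2.7578411;  |Δ| = 0.0121117
g(2.7578411) = 0.0066430
x5 = 2.7578411 − 0.0066430·(0.0121117)/(0.3235894) = 2.7575925;  |Δ| = 0.0002486
|x5 − x4| = 0.0002486 < 10^{-3}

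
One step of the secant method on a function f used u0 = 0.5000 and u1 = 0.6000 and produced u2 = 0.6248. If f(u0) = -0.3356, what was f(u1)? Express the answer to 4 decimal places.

-0.0667

The secant line through (0.5000, -0.3356) and (0.6000, f(u1)) crosses zero at u2 = 0.6248.
So (0.5000, -0.3356), (0.6000, f(u1)), (0.6248, 0) are collinear:
f(u1) = -0.3356 · (0.6000 − 0.6248) / (0.5000 − 0.6248) = -0.3356 · (-0.024800)/(-0.124800) = -0.066690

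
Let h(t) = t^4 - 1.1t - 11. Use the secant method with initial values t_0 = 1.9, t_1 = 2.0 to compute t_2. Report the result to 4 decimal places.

h(1.9) = -0.057900, h(2.0) = 2.800000
t_2 = 2.000000 − 2.800000·(2.000000 − 1.900000) / (2.800000 − (-0.057900)) = 2.000000 − (0.280000)/(2.857900) = 1.902026

1.9020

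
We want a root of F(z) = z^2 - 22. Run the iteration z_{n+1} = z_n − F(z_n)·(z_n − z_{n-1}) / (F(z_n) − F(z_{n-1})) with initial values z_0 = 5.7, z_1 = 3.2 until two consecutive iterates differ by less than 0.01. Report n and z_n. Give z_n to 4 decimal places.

n = 5, z_n = 4.6904

F(5.7) = 10.490000, F(3.2) = -11.760000
z_2 = 3.200000 − (-11.760000)·(-2.500000)/(-22.250000) = 4.521348;  |Δ| = 1.321348
F(4.521348) = -1.557409
z_3 = 4.521348 − (-1.557409)·(1.321348)/(10.202591) = 4.723050;  |Δ| = 0.201702
F(4.723050) = 0.307202
z_4 = 4.723050 − 0.307202·(0.201702)/(1.864611) = 4.689819;  |Δ| = 0.033231
F(4.689819) = -0.005598
z_5 = 4.689819 − (-0.005598)·(-0.033231)/(-0.312800) = 4.690414;  |Δ| = 0.000595
|z_5 − z_4| = 0.000595 < 0.01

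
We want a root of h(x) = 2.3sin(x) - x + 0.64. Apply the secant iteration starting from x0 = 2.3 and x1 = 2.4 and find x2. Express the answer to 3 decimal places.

2.321

h(2.3) = 0.05512, h(2.4) = -0.20643
x2 = 2.40000 − (-0.20643)·(2.40000 − 2.30000) / (-0.20643 − 0.05512) = 2.40000 − (-0.02064)/(-0.26156) = 2.32107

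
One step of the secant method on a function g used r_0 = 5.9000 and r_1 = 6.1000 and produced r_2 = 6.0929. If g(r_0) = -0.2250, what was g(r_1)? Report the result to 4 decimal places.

0.0083

The secant line through (5.9000, -0.2250) and (6.1000, g(r_1)) crosses zero at r_2 = 6.0929.
So (5.9000, -0.2250), (6.1000, g(r_1)), (6.0929, 0) are collinear:
g(r_1) = -0.2250 · (6.1000 − 6.0929) / (5.9000 − 6.0929) = -0.2250 · (0.007100)/(-0.192900) = 0.008281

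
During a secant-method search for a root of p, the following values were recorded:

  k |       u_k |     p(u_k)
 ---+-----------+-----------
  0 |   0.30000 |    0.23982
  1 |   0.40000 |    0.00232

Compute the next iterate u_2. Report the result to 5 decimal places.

u_2 = 0.40000 − 0.00232·(0.40000 − 0.30000) / (0.00232 − 0.23982)
   = 0.40000 − (0.0002320)/(-0.2375000) = 0.4009768

0.40098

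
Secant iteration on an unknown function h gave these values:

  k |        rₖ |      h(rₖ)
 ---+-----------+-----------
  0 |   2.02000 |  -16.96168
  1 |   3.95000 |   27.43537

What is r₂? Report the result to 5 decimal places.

2.75735

r₂ = 3.95000 − 27.43537·(3.95000 − 2.02000) / (27.43537 − (-16.96168))
   = 3.95000 − (52.9502641)/(44.3970500) = 2.7573472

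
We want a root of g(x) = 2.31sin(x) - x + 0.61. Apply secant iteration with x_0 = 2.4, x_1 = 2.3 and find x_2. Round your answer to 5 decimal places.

g(2.4) = -0.2296801, g(2.3) = 0.0325790
x_2 = 2.3000000 − 0.0325790·(2.3000000 − 2.4000000) / (0.0325790 − (-0.2296801)) = 2.3000000 − (-0.0032579)/(0.2622591) = 2.3124225

2.31242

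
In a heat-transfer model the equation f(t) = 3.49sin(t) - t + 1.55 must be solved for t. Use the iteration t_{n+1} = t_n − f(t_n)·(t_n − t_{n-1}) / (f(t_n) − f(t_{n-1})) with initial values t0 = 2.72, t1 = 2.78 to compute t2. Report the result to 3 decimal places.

f(2.72) = 0.25816, f(2.78) = 0.00464
t2 = 2.78000 − 0.00464·(2.78000 − 2.72000) / (0.00464 − 0.25816) = 2.78000 − (0.00028)/(-0.25352) = 2.78110

2.781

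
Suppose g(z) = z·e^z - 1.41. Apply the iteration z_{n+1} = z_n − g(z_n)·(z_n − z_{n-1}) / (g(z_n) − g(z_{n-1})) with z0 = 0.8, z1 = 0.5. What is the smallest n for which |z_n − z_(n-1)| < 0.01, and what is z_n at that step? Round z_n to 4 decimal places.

g(0.8) = 0.370433, g(0.5) = -0.585639
z2 = 0.500000 − (-0.585639)·(-0.300000)/(-0.956072) = 0.683764;  |Δ| = 0.183764
g(0.683764) = -0.055243
z3 = 0.683764 − (-0.055243)·(0.183764)/(0.530396) = 0.702904;  |Δ| = 0.019140
g(0.702904) = 0.009591
z4 = 0.702904 − 0.009591·(0.019140)/(0.064835) = 0.700073;  |Δ| = 0.002832
|z4 − z3| = 0.002832 < 0.01

n = 4, z_n = 0.7001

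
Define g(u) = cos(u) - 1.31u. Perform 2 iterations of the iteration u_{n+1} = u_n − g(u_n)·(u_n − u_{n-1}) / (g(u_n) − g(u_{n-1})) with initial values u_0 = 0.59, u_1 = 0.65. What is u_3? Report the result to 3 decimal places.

0.621

g(0.59) = 0.05804, g(0.65) = -0.05542
u_2 = 0.65000 − (-0.05542)·(0.65000 − 0.59000) / (-0.05542 − 0.05804) = 0.65000 − (-0.00332)/(-0.11346) = 0.62069
g(0.62069) = 0.00037
u_3 = 0.62069 − 0.00037·(0.62069 − 0.65000) / (0.00037 − (-0.05542)) = 0.62069 − (-0.00001)/(0.05578) = 0.62089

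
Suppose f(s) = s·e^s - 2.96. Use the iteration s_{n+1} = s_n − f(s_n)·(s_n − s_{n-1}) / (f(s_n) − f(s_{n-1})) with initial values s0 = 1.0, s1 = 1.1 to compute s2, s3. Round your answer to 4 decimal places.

1.0412, 1.0430

f(1.0) = -0.241718, f(1.1) = 0.344583
s2 = 1.100000 − 0.344583·(1.100000 − 1.000000) / (0.344583 − (-0.241718)) = 1.100000 − (0.034458)/(0.586301) = 1.041228
f(1.041228) = -0.010522
s3 = 1.041228 − (-0.010522)·(1.041228 − 1.100000) / (-0.010522 − 0.344583) = 1.041228 − (0.000618)/(-0.355105) = 1.042969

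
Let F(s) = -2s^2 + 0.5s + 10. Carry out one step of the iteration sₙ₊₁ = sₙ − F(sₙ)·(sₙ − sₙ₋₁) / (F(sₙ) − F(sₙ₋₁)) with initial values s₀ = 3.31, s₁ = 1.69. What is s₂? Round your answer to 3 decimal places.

F(3.31) = -10.25720, F(1.69) = 5.13280
s₂ = 1.69000 − 5.13280·(1.69000 − 3.31000) / (5.13280 − (-10.25720)) = 1.69000 − (-8.31514)/(15.39000) = 2.23029

2.230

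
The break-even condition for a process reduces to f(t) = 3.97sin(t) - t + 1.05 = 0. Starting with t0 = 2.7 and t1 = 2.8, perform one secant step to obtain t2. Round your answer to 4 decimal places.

2.7100

f(2.7) = 0.046698, f(2.8) = -0.420097
t2 = 2.800000 − (-0.420097)·(2.800000 − 2.700000) / (-0.420097 − 0.046698) = 2.800000 − (-0.042010)/(-0.466795) = 2.710004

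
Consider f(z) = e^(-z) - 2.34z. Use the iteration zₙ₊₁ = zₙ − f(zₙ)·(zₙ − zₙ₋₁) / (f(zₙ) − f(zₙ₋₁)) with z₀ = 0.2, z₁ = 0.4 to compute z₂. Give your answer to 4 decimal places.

0.3138

f(0.2) = 0.350731, f(0.4) = -0.265680
z₂ = 0.400000 − (-0.265680)·(0.400000 − 0.200000) / (-0.265680 − 0.350731) = 0.400000 − (-0.053136)/(-0.616411) = 0.313798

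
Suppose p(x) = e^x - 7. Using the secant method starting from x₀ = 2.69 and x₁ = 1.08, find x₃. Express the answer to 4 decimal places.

2.1108

p(2.69) = 7.731676, p(1.08) = -4.055320
x₂ = 1.080000 − (-4.055320)·(1.080000 − 2.690000) / (-4.055320 − 7.731676) = 1.080000 − (6.529066)/(-11.786996) = 1.633921
p(1.633921) = -1.876073
x₃ = 1.633921 − (-1.876073)·(1.633921 − 1.080000) / (-1.876073 − (-4.055320)) = 1.633921 − (-1.039197)/(2.179247) = 2.110781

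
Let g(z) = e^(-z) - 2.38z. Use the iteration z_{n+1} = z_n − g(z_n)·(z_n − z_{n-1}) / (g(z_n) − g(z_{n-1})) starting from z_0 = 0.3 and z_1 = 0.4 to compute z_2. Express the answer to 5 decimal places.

g(0.3) = 0.0268182, g(0.4) = -0.2816800
z_2 = 0.4000000 − (-0.2816800)·(0.4000000 − 0.3000000) / (-0.2816800 − 0.0268182) = 0.4000000 − (-0.0281680)/(-0.3084982) = 0.3086932

0.30869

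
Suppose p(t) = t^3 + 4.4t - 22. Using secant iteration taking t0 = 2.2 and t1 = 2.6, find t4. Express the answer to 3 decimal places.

2.286

p(2.2) = -1.67200, p(2.6) = 7.01600
t2 = 2.60000 − 7.01600·(2.60000 − 2.20000) / (7.01600 − (-1.67200)) = 2.60000 − (2.80640)/(8.68800) = 2.27698
p(2.27698) = -0.17598
t3 = 2.27698 − (-0.17598)·(2.27698 − 2.60000) / (-0.17598 − 7.01600) = 2.27698 − (0.05684)/(-7.19198) = 2.28488
p(2.28488) = -0.01784
t4 = 2.28488 − (-0.01784)·(2.28488 − 2.27698) / (-0.01784 − (-0.17598)) = 2.28488 − (-0.00014)/(0.15814) = 2.28578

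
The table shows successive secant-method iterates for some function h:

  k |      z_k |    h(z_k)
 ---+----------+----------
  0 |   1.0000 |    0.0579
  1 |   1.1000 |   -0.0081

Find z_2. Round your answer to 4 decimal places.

z_2 = 1.1000 − (-0.0081)·(1.1000 − 1.0000) / (-0.0081 − 0.0579)
   = 1.1000 − (-0.000810)/(-0.066000) = 1.087727

1.0877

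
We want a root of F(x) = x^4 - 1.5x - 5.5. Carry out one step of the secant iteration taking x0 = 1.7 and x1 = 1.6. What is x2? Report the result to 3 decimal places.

F(1.7) = 0.30210, F(1.6) = -1.34640
x2 = 1.60000 − (-1.34640)·(1.60000 − 1.70000) / (-1.34640 − 0.30210) = 1.60000 − (0.13464)/(-1.64850) = 1.68167

1.682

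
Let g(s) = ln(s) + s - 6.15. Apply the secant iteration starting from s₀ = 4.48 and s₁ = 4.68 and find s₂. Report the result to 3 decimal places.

g(4.48) = -0.17038, g(4.68) = 0.07330
s₂ = 4.68000 − 0.07330·(4.68000 − 4.48000) / (0.07330 − (-0.17038)) = 4.68000 − (0.01466)/(0.24368) = 4.61984

4.620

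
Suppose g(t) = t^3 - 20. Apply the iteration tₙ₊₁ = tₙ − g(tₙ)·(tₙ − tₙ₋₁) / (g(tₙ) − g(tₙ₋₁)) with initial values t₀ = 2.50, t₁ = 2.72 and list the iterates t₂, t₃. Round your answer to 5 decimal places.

g(2.50) = -4.3750000, g(2.72) = 0.1236480
t₂ = 2.7200000 − 0.1236480·(2.7200000 − 2.5000000) / (0.1236480 − (-4.3750000)) = 2.7200000 − (0.0272026)/(4.4986480) = 2.7139532
g(2.7139532) = -0.0102645
t₃ = 2.7139532 − (-0.0102645)·(2.7139532 − 2.7200000) / (-0.0102645 − 0.1236480) = 2.7139532 − (0.0000621)/(-0.1339125) = 2.7144167

2.71395, 2.71442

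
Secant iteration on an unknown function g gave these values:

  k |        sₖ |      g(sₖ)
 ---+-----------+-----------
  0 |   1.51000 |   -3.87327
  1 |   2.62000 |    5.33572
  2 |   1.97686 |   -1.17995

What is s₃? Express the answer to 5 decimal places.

2.09333

s₃ = 1.97686 − (-1.17995)·(1.97686 − 2.62000) / (-1.17995 − 5.33572)
   = 1.97686 − (0.7588730)/(-6.5156700) = 2.0933289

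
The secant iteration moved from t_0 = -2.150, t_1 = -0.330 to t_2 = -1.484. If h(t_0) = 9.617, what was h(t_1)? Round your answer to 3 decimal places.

The secant line through (-2.150, 9.617) and (-0.330, h(t_1)) crosses zero at t_2 = -1.484.
So (-2.150, 9.617), (-0.330, h(t_1)), (-1.484, 0) are collinear:
h(t_1) = 9.617 · (-0.330 − (-1.484)) / (-2.150 − (-1.484)) = 9.617 · (1.15400)/(-0.66600) = -16.66369

-16.664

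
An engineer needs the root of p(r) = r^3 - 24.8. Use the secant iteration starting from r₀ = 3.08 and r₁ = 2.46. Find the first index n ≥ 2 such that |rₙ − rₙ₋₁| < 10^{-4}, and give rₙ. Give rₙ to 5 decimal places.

p(3.08) = 4.4181120, p(2.46) = -9.9130640
r₂ = 2.4600000 − (-9.9130640)·(-0.6200000)/(-14.3311760) = 2.8888622;  |Δ| = 0.4288622
p(2.8888622) = -0.6909288
r₃ = 2.8888622 − (-0.6909288)·(0.4288622)/(9.2221352) = 2.9209929;  |Δ| = 0.0321307
p(2.9209929) = 0.1224931
r₄ = 2.9209929 − 0.1224931·(0.0321307)/(0.8134219) = 2.9161543;  |Δ| = 0.0048386
p(2.9161543) = -0.0011523
r₅ = 2.9161543 − (-0.0011523)·(-0.0048386)/(-0.1236454) = 2.9161994;  |Δ| = 0.0000451
|r₅ − r₄| = 0.0000451 < 10^{-4}

n = 5, rₙ = 2.91620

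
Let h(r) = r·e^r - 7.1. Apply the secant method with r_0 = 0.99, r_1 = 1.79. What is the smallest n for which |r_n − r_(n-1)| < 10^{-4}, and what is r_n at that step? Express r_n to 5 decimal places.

h(0.99) = -4.4356779, h(1.79) = 3.6211199
r_2 = 1.7900000 − 3.6211199·(0.8000000)/(8.0567978) = 1.4304408;  |Δ| = 0.3595592
h(1.4304408) = -1.1199830
r_3 = 1.4304408 − (-1.1199830)·(-0.3595592)/(-4.7411029) = 1.5153789;  |Δ| = 0.0849381
h(1.5153789) = -0.2032909
r_4 = 1.5153789 − (-0.2032909)·(0.0849381)/(0.9166920) = 1.5342152;  |Δ| = 0.0188364
h(1.5342152) = 0.0152063
r_5 = 1.5342152 − 0.0152063·(0.0188364)/(0.2184972) = 1.5329043;  |Δ| = 0.0013109
h(1.5329043) = -0.0001867
r_6 = 1.5329043 − (-0.0001867)·(-0.0013109)/(-0.0153930) = 1.5329202;  |Δ| = 0.0000159
|r_6 − r_5| = 0.0000159 < 10^{-4}

n = 6, r_n = 1.53292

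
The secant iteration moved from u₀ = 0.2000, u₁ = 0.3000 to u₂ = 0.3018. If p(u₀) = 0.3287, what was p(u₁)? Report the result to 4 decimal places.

0.0058

The secant line through (0.2000, 0.3287) and (0.3000, p(u₁)) crosses zero at u₂ = 0.3018.
So (0.2000, 0.3287), (0.3000, p(u₁)), (0.3018, 0) are collinear:
p(u₁) = 0.3287 · (0.3000 − 0.3018) / (0.2000 − 0.3018) = 0.3287 · (-0.001800)/(-0.101800) = 0.005812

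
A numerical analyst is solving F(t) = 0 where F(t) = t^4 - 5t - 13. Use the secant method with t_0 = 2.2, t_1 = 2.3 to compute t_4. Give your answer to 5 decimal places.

F(2.2) = -0.5744000, F(2.3) = 3.4841000
t_2 = 2.3000000 − 3.4841000·(2.3000000 − 2.2000000) / (3.4841000 − (-0.5744000)) = 2.3000000 − (0.3484100)/(4.0585000) = 2.2141530
F(2.2141530) = -0.0365180
t_3 = 2.2141530 − (-0.0365180)·(2.2141530 − 2.3000000) / (-0.0365180 − 3.4841000) = 2.2141530 − (0.0031350)/(-3.5206180) = 2.2150435
F(2.2150435) = -0.0022839
t_4 = 2.2150435 − (-0.0022839)·(2.2150435 − 2.2141530) / (-0.0022839 − (-0.0365180)) = 2.2150435 − (-0.0000020)/(0.0342341) = 2.2151029

2.21510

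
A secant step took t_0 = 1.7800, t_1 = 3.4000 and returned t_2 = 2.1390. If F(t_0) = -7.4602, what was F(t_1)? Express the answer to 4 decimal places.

The secant line through (1.7800, -7.4602) and (3.4000, F(t_1)) crosses zero at t_2 = 2.1390.
So (1.7800, -7.4602), (3.4000, F(t_1)), (2.1390, 0) are collinear:
F(t_1) = -7.4602 · (3.4000 − 2.1390) / (1.7800 − 2.1390) = -7.4602 · (1.261000)/(-0.359000) = 26.204212

26.2042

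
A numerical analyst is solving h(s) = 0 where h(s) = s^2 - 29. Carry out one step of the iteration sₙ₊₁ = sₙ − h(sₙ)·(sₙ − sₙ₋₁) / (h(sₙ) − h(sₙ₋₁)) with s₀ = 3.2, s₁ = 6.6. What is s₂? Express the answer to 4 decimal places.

5.1143

h(3.2) = -18.760000, h(6.6) = 14.560000
s₂ = 6.600000 − 14.560000·(6.600000 − 3.200000) / (14.560000 − (-18.760000)) = 6.600000 − (49.504000)/(33.320000) = 5.114286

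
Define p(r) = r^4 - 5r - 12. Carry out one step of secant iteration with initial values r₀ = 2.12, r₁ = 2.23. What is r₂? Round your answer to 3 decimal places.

2.186

p(2.12) = -2.40037, p(2.23) = 1.57973
r₂ = 2.23000 − 1.57973·(2.23000 − 2.12000) / (1.57973 − (-2.40037)) = 2.23000 − (0.17377)/(3.98010) = 2.18634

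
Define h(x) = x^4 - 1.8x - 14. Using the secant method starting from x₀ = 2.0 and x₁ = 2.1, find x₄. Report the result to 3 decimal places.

h(2.0) = -1.60000, h(2.1) = 1.66810
x₂ = 2.10000 − 1.66810·(2.10000 − 2.00000) / (1.66810 − (-1.60000)) = 2.10000 − (0.16681)/(3.26810) = 2.04896
h(2.04896) = -0.06300
x₃ = 2.04896 − (-0.06300)·(2.04896 − 2.10000) / (-0.06300 − 1.66810) = 2.04896 − (0.00322)/(-1.73110) = 2.05082
h(2.05082) = -0.00234
x₄ = 2.05082 − (-0.00234)·(2.05082 − 2.04896) / (-0.00234 − (-0.06300)) = 2.05082 − (0.00000)/(0.06065) = 2.05089

2.051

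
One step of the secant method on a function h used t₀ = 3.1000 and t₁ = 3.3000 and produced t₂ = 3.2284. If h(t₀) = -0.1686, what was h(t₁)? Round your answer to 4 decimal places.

The secant line through (3.1000, -0.1686) and (3.3000, h(t₁)) crosses zero at t₂ = 3.2284.
So (3.1000, -0.1686), (3.3000, h(t₁)), (3.2284, 0) are collinear:
h(t₁) = -0.1686 · (3.3000 − 3.2284) / (3.1000 − 3.2284) = -0.1686 · (0.071600)/(-0.128400) = 0.094017

0.0940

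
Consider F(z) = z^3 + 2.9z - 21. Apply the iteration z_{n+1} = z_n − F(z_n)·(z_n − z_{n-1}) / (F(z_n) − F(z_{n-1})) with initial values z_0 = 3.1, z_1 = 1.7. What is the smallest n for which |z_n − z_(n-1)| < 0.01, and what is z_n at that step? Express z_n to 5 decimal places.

n = 5, z_n = 2.41060

F(3.1) = 17.7810000, F(1.7) = -11.1570000
z_2 = 1.7000000 − (-11.1570000)·(-1.4000000)/(-28.9380000) = 2.2397678;  |Δ| = 0.5397678
F(2.2397678) = -3.2687446
z_3 = 2.2397678 − (-3.2687446)·(0.5397678)/(7.8882554) = 2.4634374;  |Δ| = 0.2236696
F(2.4634374) = 1.0933969
z_4 = 2.4634374 − 1.0933969·(0.2236696)/(4.3621415) = 2.4073733;  |Δ| = 0.0560641
F(2.4073733) = -0.0668157
z_5 = 2.4073733 − (-0.0668157)·(-0.0560641)/(-1.1602126) = 2.4106020;  |Δ| = 0.0032287
|z_5 − z_4| = 0.0032287 < 0.01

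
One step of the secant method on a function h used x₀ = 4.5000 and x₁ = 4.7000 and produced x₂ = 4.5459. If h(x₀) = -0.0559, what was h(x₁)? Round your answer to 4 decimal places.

The secant line through (4.5000, -0.0559) and (4.7000, h(x₁)) crosses zero at x₂ = 4.5459.
So (4.5000, -0.0559), (4.7000, h(x₁)), (4.5459, 0) are collinear:
h(x₁) = -0.0559 · (4.7000 − 4.5459) / (4.5000 − 4.5459) = -0.0559 · (0.154100)/(-0.045900) = 0.187673

0.1877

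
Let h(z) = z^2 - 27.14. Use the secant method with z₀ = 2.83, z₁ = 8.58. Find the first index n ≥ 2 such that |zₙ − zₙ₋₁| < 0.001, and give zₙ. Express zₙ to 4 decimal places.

n = 6, zₙ = 5.2096

h(2.83) = -19.131100, h(8.58) = 46.476400
z₂ = 8.580000 − 46.476400·(5.750000)/(65.607500) = 4.506696;  |Δ| = 4.073304
h(4.506696) = -6.829692
z₃ = 4.506696 − (-6.829692)·(-4.073304)/(-53.306092) = 5.028576;  |Δ| = 0.521881
h(5.028576) = -1.853419
z₄ = 5.028576 − (-1.853419)·(0.521881)/(4.976273) = 5.222951;  |Δ| = 0.194375
h(5.222951) = 0.139222
z₅ = 5.222951 − 0.139222·(0.194375)/(1.992641) = 5.209371;  |Δ| = 0.013581
h(5.209371) = -0.002455
z₆ = 5.209371 − (-0.002455)·(-0.013581)/(-0.141678) = 5.209606;  |Δ| = 0.000235
|z₆ − z₅| = 0.000235 < 0.001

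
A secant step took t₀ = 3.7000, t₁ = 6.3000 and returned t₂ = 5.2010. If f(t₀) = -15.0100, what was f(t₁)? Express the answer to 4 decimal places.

The secant line through (3.7000, -15.0100) and (6.3000, f(t₁)) crosses zero at t₂ = 5.2010.
So (3.7000, -15.0100), (6.3000, f(t₁)), (5.2010, 0) are collinear:
f(t₁) = -15.0100 · (6.3000 − 5.2010) / (3.7000 − 5.2010) = -15.0100 · (1.099000)/(-1.501000) = 10.990000

10.9900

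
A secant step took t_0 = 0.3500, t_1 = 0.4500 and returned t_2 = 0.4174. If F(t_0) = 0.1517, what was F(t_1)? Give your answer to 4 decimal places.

The secant line through (0.3500, 0.1517) and (0.4500, F(t_1)) crosses zero at t_2 = 0.4174.
So (0.3500, 0.1517), (0.4500, F(t_1)), (0.4174, 0) are collinear:
F(t_1) = 0.1517 · (0.4500 − 0.4174) / (0.3500 − 0.4174) = 0.1517 · (0.032600)/(-0.067400) = -0.073374

-0.0734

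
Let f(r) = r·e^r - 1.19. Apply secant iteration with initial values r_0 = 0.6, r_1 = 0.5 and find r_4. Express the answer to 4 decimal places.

f(0.6) = -0.096729, f(0.5) = -0.365639
r_2 = 0.500000 − (-0.365639)·(0.500000 − 0.600000) / (-0.365639 − (-0.096729)) = 0.500000 − (0.036564)/(-0.268911) = 0.635971
f(0.635971) = 0.011256
r_3 = 0.635971 − 0.011256·(0.635971 − 0.500000) / (0.011256 − (-0.365639)) = 0.635971 − (0.001530)/(0.376895) = 0.631910
f(0.631910) = -0.001251
r_4 = 0.631910 − (-0.001251)·(0.631910 − 0.635971) / (-0.001251 − 0.011256) = 0.631910 − (0.000005)/(-0.012507) = 0.632316

0.6323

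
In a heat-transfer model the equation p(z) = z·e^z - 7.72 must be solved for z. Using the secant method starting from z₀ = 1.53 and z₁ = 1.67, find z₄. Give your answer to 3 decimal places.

1.584

p(1.53) = -0.65419, p(1.67) = 1.15132
z₂ = 1.67000 − 1.15132·(1.67000 − 1.53000) / (1.15132 − (-0.65419)) = 1.67000 − (0.16118)/(1.80551) = 1.58073
p(1.58073) = -0.04007
z₃ = 1.58073 − (-0.04007)·(1.58073 − 1.67000) / (-0.04007 − 1.15132) = 1.58073 − (0.00358)/(-1.19139) = 1.58373
p(1.58373) = -0.00234
z₄ = 1.58373 − (-0.00234)·(1.58373 − 1.58073) / (-0.00234 − (-0.04007)) = 1.58373 − (-0.00001)/(0.03773) = 1.58392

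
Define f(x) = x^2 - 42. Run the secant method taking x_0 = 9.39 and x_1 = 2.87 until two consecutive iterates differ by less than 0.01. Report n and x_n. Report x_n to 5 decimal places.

n = 6, x_n = 6.48074

f(9.39) = 46.1721000, f(2.87) = -33.7631000
x_2 = 2.8700000 − (-33.7631000)·(-6.5200000)/(-79.9352000) = 5.6239233;  |Δ| = 2.7539233
f(5.6239233) = -10.3714864
x_3 = 5.6239233 − (-10.3714864)·(2.7539233)/(23.3916136) = 6.8449711;  |Δ| = 1.2210478
f(6.8449711) = 4.8536298
x_4 = 6.8449711 − 4.8536298·(1.2210478)/(15.2251162) = 6.4557121;  |Δ| = 0.3892590
f(6.4557121) = -0.3237813
x_5 = 6.4557121 − (-0.3237813)·(-0.3892590)/(-5.1774110) = 6.4800553;  |Δ| = 0.0243432
f(6.4800553) = -0.0088832
x_6 = 6.4800553 − (-0.0088832)·(0.0243432)/(0.3148981) = 6.4807420;  |Δ| = 0.0006867
|x_6 − x_5| = 0.0006867 < 0.01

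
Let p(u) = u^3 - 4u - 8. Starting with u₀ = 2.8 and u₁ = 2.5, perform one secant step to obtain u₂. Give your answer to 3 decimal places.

p(2.8) = 2.75200, p(2.5) = -2.37500
u₂ = 2.50000 − (-2.37500)·(2.50000 − 2.80000) / (-2.37500 − 2.75200) = 2.50000 − (0.71250)/(-5.12700) = 2.63897

2.639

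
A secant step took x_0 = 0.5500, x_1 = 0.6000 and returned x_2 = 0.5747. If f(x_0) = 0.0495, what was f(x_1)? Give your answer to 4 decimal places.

-0.0507

The secant line through (0.5500, 0.0495) and (0.6000, f(x_1)) crosses zero at x_2 = 0.5747.
So (0.5500, 0.0495), (0.6000, f(x_1)), (0.5747, 0) are collinear:
f(x_1) = 0.0495 · (0.6000 − 0.5747) / (0.5500 − 0.5747) = 0.0495 · (0.025300)/(-0.024700) = -0.050702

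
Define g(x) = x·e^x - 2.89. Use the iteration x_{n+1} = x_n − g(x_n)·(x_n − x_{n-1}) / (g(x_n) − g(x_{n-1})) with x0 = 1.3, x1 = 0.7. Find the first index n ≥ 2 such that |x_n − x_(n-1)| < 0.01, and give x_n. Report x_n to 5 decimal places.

n = 5, x_n = 1.03085

g(1.3) = 1.8800857, g(0.7) = -1.4803731
x2 = 0.7000000 − (-1.4803731)·(-0.6000000)/(-3.3604588) = 0.9643163;  |Δ| = 0.2643163
g(0.9643163) = -0.3606047
x3 = 0.9643163 − (-0.3606047)·(0.2643163)/(1.1197684) = 1.0494353;  |Δ| = 0.0851191
g(1.0494353) = 0.1072272
x4 = 1.0494353 − 0.1072272·(0.0851191)/(0.4678319) = 1.0299260;  |Δ| = 0.0195093
g(1.0299260) = -0.0053228
x5 = 1.0299260 − (-0.0053228)·(-0.0195093)/(-0.1125500) = 1.0308487;  |Δ| = 0.0009227
|x5 − x4| = 0.0009227 < 0.01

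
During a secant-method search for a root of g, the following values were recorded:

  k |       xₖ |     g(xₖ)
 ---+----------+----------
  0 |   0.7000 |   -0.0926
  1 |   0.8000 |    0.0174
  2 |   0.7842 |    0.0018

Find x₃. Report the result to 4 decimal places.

0.7824

x₃ = 0.7842 − 0.0018·(0.7842 − 0.8000) / (0.0018 − 0.0174)
   = 0.7842 − (-0.000028)/(-0.015600) = 0.782377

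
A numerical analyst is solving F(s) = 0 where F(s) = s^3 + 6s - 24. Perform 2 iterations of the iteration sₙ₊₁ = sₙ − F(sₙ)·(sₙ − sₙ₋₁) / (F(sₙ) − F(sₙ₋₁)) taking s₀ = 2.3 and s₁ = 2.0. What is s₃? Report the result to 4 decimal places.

F(2.3) = 1.967000, F(2.0) = -4.000000
s₂ = 2.000000 − (-4.000000)·(2.000000 − 2.300000) / (-4.000000 − 1.967000) = 2.000000 − (1.200000)/(-5.967000) = 2.201106
F(2.201106) = -0.129295
s₃ = 2.201106 − (-0.129295)·(2.201106 − 2.000000) / (-0.129295 − (-4.000000)) = 2.201106 − (-0.026002)/(3.870705) = 2.207824

2.2078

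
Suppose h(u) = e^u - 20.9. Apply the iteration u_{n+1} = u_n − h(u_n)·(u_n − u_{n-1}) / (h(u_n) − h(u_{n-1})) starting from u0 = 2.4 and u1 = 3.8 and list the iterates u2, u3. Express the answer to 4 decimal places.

2.8106, 2.9614

h(2.4) = -9.876824, h(3.8) = 23.801184
u2 = 3.800000 − 23.801184·(3.800000 − 2.400000) / (23.801184 − (-9.876824)) = 3.800000 − (33.321658)/(33.678008) = 2.810581
h(2.810581) = -4.280427
u3 = 2.810581 − (-4.280427)·(2.810581 − 3.800000) / (-4.280427 − 23.801184) = 2.810581 − (4.235136)/(-28.081612) = 2.961396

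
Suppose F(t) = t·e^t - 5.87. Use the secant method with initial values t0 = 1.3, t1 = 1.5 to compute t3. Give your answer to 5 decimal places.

F(1.3) = -1.0999143, F(1.5) = 0.8525336
t2 = 1.5000000 − 0.8525336·(1.5000000 − 1.3000000) / (0.8525336 − (-1.0999143)) = 1.5000000 − (0.1705067)/(1.9524479) = 1.4126703
F(1.4126703) = -0.0682940
t3 = 1.4126703 − (-0.0682940)·(1.4126703 − 1.5000000) / (-0.0682940 − 0.8525336) = 1.4126703 − (0.0059641)/(-0.9208276) = 1.4191472

1.41915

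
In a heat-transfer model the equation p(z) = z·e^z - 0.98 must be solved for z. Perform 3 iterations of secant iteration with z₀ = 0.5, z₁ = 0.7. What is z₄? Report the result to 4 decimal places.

p(0.5) = -0.155639, p(0.7) = 0.429627
z₂ = 0.700000 − 0.429627·(0.700000 − 0.500000) / (0.429627 − (-0.155639)) = 0.700000 − (0.085925)/(0.585266) = 0.553186
p(0.553186) = -0.018130
z₃ = 0.553186 − (-0.018130)·(0.553186 − 0.700000) / (-0.018130 − 0.429627) = 0.553186 − (0.002662)/(-0.447756) = 0.559130
p(0.559130) = -0.001997
z₄ = 0.559130 − (-0.001997)·(0.559130 − 0.553186) / (-0.001997 − (-0.018130)) = 0.559130 − (-0.000012)/(0.016133) = 0.559866

0.5599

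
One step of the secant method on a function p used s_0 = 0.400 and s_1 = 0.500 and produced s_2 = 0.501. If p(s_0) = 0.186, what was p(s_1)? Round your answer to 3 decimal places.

0.002

The secant line through (0.400, 0.186) and (0.500, p(s_1)) crosses zero at s_2 = 0.501.
So (0.400, 0.186), (0.500, p(s_1)), (0.501, 0) are collinear:
p(s_1) = 0.186 · (0.500 − 0.501) / (0.400 − 0.501) = 0.186 · (-0.00100)/(-0.10100) = 0.00184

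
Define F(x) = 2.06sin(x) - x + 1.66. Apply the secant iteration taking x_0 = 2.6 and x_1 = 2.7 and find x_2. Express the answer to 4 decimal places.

2.6433

F(2.6) = 0.121933, F(2.7) = -0.159597
x_2 = 2.700000 − (-0.159597)·(2.700000 − 2.600000) / (-0.159597 − 0.121933) = 2.700000 − (-0.015960)/(-0.281530) = 2.643311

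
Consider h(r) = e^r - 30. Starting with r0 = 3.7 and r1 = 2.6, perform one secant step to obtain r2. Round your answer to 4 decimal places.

h(3.7) = 10.447304, h(2.6) = -16.536262
r2 = 2.600000 − (-16.536262)·(2.600000 − 3.700000) / (-16.536262 − 10.447304) = 2.600000 − (18.189888)/(-26.983566) = 3.274110

3.2741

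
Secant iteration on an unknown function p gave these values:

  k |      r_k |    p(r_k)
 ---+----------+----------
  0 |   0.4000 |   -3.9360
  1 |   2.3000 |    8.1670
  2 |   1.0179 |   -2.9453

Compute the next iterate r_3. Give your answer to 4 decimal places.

1.3577

r_3 = 1.0179 − (-2.9453)·(1.0179 − 2.3000) / (-2.9453 − 8.1670)
   = 1.0179 − (3.776169)/(-11.112300) = 1.357719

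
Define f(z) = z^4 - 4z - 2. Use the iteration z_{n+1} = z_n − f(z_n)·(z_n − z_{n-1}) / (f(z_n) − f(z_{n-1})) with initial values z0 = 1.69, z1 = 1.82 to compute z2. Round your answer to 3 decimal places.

1.724

f(1.69) = -0.60269, f(1.82) = 1.69199
z2 = 1.82000 − 1.69199·(1.82000 − 1.69000) / (1.69199 − (-0.60269)) = 1.82000 − (0.21996)/(2.29469) = 1.72414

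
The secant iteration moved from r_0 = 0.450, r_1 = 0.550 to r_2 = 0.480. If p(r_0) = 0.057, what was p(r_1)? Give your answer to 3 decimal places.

The secant line through (0.450, 0.057) and (0.550, p(r_1)) crosses zero at r_2 = 0.480.
So (0.450, 0.057), (0.550, p(r_1)), (0.480, 0) are collinear:
p(r_1) = 0.057 · (0.550 − 0.480) / (0.450 − 0.480) = 0.057 · (0.07000)/(-0.03000) = -0.13300

-0.133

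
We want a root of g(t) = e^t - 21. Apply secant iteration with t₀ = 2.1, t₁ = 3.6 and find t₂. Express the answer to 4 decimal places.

g(2.1) = -12.833830, g(3.6) = 15.598234
t₂ = 3.600000 − 15.598234·(3.600000 − 2.100000) / (15.598234 − (-12.833830)) = 3.600000 − (23.397352)/(28.432065) = 2.777079

2.7771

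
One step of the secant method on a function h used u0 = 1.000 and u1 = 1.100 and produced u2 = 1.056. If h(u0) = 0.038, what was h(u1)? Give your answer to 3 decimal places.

-0.030

The secant line through (1.000, 0.038) and (1.100, h(u1)) crosses zero at u2 = 1.056.
So (1.000, 0.038), (1.100, h(u1)), (1.056, 0) are collinear:
h(u1) = 0.038 · (1.100 − 1.056) / (1.000 − 1.056) = 0.038 · (0.04400)/(-0.05600) = -0.02986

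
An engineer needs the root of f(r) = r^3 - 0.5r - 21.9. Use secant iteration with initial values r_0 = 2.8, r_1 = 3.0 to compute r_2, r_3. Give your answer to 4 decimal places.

f(2.8) = -1.348000, f(3.0) = 3.600000
r_2 = 3.000000 − 3.600000·(3.000000 − 2.800000) / (3.600000 − (-1.348000)) = 3.000000 − (0.720000)/(4.948000) = 2.854487
f(2.854487) = -0.068617
r_3 = 2.854487 − (-0.068617)·(2.854487 − 3.000000) / (-0.068617 − 3.600000) = 2.854487 − (0.009985)/(-3.668617) = 2.857208

2.8545, 2.8572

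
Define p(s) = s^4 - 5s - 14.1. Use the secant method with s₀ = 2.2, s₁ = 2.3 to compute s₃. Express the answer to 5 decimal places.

2.24301

p(2.2) = -1.6744000, p(2.3) = 2.3841000
s₂ = 2.3000000 − 2.3841000·(2.3000000 − 2.2000000) / (2.3841000 − (-1.6744000)) = 2.3000000 − (0.2384100)/(4.0585000) = 2.2412566
p(2.2412566) = -0.0734310
s₃ = 2.2412566 − (-0.0734310)·(2.2412566 − 2.3000000) / (-0.0734310 − 2.3841000) = 2.2412566 − (0.0043136)/(-2.4575310) = 2.2430119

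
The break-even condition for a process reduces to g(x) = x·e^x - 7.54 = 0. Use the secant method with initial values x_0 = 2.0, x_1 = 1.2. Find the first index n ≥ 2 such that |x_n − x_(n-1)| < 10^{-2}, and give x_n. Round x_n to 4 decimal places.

n = 5, x_n = 1.5694

g(2.0) = 7.238112, g(1.2) = -3.555860
x_2 = 1.200000 − (-3.555860)·(-0.800000)/(-10.793972) = 1.463544;  |Δ| = 0.263544
g(1.463544) = -1.215664
x_3 = 1.463544 − (-1.215664)·(0.263544)/(2.340196) = 1.600448;  |Δ| = 0.136904
g(1.600448) = 0.390618
x_4 = 1.600448 − 0.390618·(0.136904)/(1.606282) = 1.567155;  |Δ| = 0.033292
g(1.567155) = -0.028635
x_5 = 1.567155 − (-0.028635)·(-0.033292)/(-0.419253) = 1.569429;  |Δ| = 0.002274
|x_5 − x_4| = 0.002274 < 10^{-2}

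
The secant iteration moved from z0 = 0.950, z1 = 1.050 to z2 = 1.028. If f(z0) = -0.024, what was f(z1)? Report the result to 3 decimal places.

0.007

The secant line through (0.950, -0.024) and (1.050, f(z1)) crosses zero at z2 = 1.028.
So (0.950, -0.024), (1.050, f(z1)), (1.028, 0) are collinear:
f(z1) = -0.024 · (1.050 − 1.028) / (0.950 − 1.028) = -0.024 · (0.02200)/(-0.07800) = 0.00677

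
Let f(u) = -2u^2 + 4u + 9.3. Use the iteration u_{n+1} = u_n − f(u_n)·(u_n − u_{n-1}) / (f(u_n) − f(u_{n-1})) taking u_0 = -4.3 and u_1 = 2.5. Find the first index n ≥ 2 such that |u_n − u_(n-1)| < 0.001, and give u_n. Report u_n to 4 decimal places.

f(-4.3) = -44.880000, f(2.5) = 6.800000
u_2 = 2.500000 − 6.800000·(6.800000)/(51.680000) = 1.605263;  |Δ| = 0.894737
f(1.605263) = 10.567313
u_3 = 1.605263 − 10.567313·(-0.894737)/(3.767313) = 4.115000;  |Δ| = 2.509737
f(4.115000) = -8.106450
u_4 = 4.115000 − (-8.106450)·(2.509737)/(-18.673763) = 3.025500;  |Δ| = 1.089500
f(3.025500) = 3.094696
u_5 = 3.025500 − 3.094696·(-1.089500)/(11.201146) = 3.326512;  |Δ| = 0.301011
f(3.326512) = 0.474688
u_6 = 3.326512 − 0.474688·(0.301011)/(-2.620008) = 3.381048;  |Δ| = 0.054537
f(3.381048) = -0.038781
u_7 = 3.381048 − (-0.038781)·(0.054537)/(-0.513468) = 3.376929;  |Δ| = 0.004119
f(3.376929) = 0.000415
u_8 = 3.376929 − 0.000415·(-0.004119)/(0.039196) = 3.376973;  |Δ| = 0.000044
|u_8 − u_7| = 0.000044 < 0.001

n = 8, u_n = 3.3770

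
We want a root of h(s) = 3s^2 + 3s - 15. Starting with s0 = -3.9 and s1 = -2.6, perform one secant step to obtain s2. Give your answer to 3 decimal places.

-2.753

h(-3.9) = 18.93000, h(-2.6) = -2.52000
s2 = -2.60000 − (-2.52000)·(-2.60000 − (-3.90000)) / (-2.52000 − 18.93000) = -2.60000 − (-3.27600)/(-21.45000) = -2.75273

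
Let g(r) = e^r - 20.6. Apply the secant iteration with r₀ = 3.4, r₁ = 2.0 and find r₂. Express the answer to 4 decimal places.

2.8193

g(3.4) = 9.364100, g(2.0) = -13.210944
r₂ = 2.000000 − (-13.210944)·(2.000000 − 3.400000) / (-13.210944 − 9.364100) = 2.000000 − (18.495321)/(-22.575044) = 2.819282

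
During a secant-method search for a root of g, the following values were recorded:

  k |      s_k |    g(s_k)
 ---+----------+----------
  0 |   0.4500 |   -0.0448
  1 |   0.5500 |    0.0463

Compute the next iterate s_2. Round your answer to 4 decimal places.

0.4992

s_2 = 0.5500 − 0.0463·(0.5500 − 0.4500) / (0.0463 − (-0.0448))
   = 0.5500 − (0.004630)/(0.091100) = 0.499177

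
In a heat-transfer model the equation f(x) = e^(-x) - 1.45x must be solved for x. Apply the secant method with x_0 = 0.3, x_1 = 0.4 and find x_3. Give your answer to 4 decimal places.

f(0.3) = 0.305818, f(0.4) = 0.090320
x_2 = 0.400000 − 0.090320·(0.400000 − 0.300000) / (0.090320 − 0.305818) = 0.400000 − (0.009032)/(-0.215498) = 0.441912
f(0.441912) = 0.002033
x_3 = 0.441912 − 0.002033·(0.441912 − 0.400000) / (0.002033 − 0.090320) = 0.441912 − (0.000085)/(-0.088287) = 0.442878

0.4429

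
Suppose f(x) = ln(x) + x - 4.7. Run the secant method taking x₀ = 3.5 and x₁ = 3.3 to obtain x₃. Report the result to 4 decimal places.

f(3.5) = 0.052763, f(3.3) = -0.206078
x₂ = 3.300000 − (-0.206078)·(3.300000 − 3.500000) / (-0.206078 − 0.052763) = 3.300000 − (0.041216)/(-0.258841) = 3.459231
f(3.459231) = 0.000278
x₃ = 3.459231 − 0.000278·(3.459231 − 3.300000) / (0.000278 − (-0.206078)) = 3.459231 − (0.000044)/(0.206355) = 3.459017

3.4590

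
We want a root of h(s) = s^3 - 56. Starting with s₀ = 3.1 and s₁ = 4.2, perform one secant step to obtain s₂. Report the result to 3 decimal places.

3.751

h(3.1) = -26.20900, h(4.2) = 18.08800
s₂ = 4.20000 − 18.08800·(4.20000 − 3.10000) / (18.08800 − (-26.20900)) = 4.20000 − (19.89680)/(44.29700) = 3.75083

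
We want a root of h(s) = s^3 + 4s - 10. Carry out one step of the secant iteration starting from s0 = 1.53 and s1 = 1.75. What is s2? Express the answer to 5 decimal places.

1.55470

h(1.53) = -0.2984230, h(1.75) = 2.3593750
s2 = 1.7500000 − 2.3593750·(1.7500000 − 1.5300000) / (2.3593750 − (-0.2984230)) = 1.7500000 − (0.5190625)/(2.6577980) = 1.5547021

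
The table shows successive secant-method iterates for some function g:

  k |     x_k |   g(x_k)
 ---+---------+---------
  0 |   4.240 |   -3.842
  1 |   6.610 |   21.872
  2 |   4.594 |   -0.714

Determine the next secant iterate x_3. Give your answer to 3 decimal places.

4.658

x_3 = 4.594 − (-0.714)·(4.594 − 6.610) / (-0.714 − 21.872)
   = 4.594 − (1.43942)/(-22.58600) = 4.65773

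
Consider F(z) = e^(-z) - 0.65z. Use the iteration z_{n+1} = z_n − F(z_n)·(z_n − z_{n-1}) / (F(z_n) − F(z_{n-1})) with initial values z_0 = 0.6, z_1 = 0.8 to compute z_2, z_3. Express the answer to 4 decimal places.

F(0.6) = 0.158812, F(0.8) = -0.070671
z_2 = 0.800000 − (-0.070671)·(0.800000 − 0.600000) / (-0.070671 − 0.158812) = 0.800000 − (-0.014134)/(-0.229483) = 0.738408
F(0.738408) = -0.002092
z_3 = 0.738408 − (-0.002092)·(0.738408 − 0.800000) / (-0.002092 − (-0.070671)) = 0.738408 − (0.000129)/(0.068579) = 0.736530

0.7384, 0.7365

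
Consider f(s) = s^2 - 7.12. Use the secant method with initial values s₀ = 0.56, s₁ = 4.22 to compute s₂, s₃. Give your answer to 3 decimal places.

1.984, 2.497

f(0.56) = -6.80640, f(4.22) = 10.68840
s₂ = 4.22000 − 10.68840·(4.22000 − 0.56000) / (10.68840 − (-6.80640)) = 4.22000 − (39.11954)/(17.49480) = 1.98393
f(1.98393) = -3.18401
s₃ = 1.98393 − (-3.18401)·(1.98393 − 4.22000) / (-3.18401 − 10.68840) = 1.98393 − (7.11966)/(-13.87241) = 2.49716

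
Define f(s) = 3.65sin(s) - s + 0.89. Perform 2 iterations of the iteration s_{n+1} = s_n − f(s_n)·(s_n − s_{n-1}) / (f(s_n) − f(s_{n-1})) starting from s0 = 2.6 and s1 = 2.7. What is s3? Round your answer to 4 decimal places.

f(2.6) = 0.171580, f(2.7) = -0.250063
s2 = 2.700000 − (-0.250063)·(2.700000 − 2.600000) / (-0.250063 − 0.171580) = 2.700000 − (-0.025006)/(-0.421643) = 2.640693
f(2.640693) = 0.002091
s3 = 2.640693 − 0.002091·(2.640693 − 2.700000) / (0.002091 − (-0.250063)) = 2.640693 − (-0.000124)/(0.252154) = 2.641185

2.6412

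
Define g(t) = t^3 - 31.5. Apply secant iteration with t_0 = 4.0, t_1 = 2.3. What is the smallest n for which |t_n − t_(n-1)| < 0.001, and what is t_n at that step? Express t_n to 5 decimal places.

g(4.0) = 32.5000000, g(2.3) = -19.3330000
t_2 = 2.3000000 − (-19.3330000)·(-1.7000000)/(-51.8330000) = 2.9340767;  |Δ| = 0.6340767
g(2.9340767) = -6.2411015
t_3 = 2.9340767 − (-6.2411015)·(0.6340767)/(13.0918985) = 3.2363505;  |Δ| = 0.3022738
g(3.2363505) = 2.3974204
t_4 = 3.2363505 − 2.3974204·(0.3022738)/(8.6385219) = 3.1524615;  |Δ| = 0.0838890
g(3.1524615) = -0.1707961
t_5 = 3.1524615 − (-0.1707961)·(-0.0838890)/(-2.5682165) = 3.1580404;  |Δ| = 0.0055789
g(3.1580404) = -0.0041709
t_6 = 3.1580404 − (-0.0041709)·(0.0055789)/(0.1666252) = 3.1581801;  |Δ| = 0.0001396
|t_6 − t_5| = 0.0001396 < 0.001

n = 6, t_n = 3.15818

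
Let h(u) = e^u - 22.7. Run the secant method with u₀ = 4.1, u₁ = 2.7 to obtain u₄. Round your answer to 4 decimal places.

3.1184

h(4.1) = 37.640288, h(2.7) = -7.820268
u₂ = 2.700000 − (-7.820268)·(2.700000 − 4.100000) / (-7.820268 − 37.640288) = 2.700000 − (10.948376)/(-45.460556) = 2.940832
h(2.940832) = -3.768401
u₃ = 2.940832 − (-3.768401)·(2.940832 − 2.700000) / (-3.768401 − (-7.820268)) = 2.940832 − (-0.907553)/(4.051867) = 3.164816
h(3.164816) = 0.984394
u₄ = 3.164816 − 0.984394·(3.164816 − 2.940832) / (0.984394 − (-3.768401)) = 3.164816 − (0.220489)/(4.752796) = 3.118425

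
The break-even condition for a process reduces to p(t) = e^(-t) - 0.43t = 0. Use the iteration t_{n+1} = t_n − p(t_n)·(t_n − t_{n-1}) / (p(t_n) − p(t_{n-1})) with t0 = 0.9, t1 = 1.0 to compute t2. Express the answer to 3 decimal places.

0.924

p(0.9) = 0.01957, p(1.0) = -0.06212
t2 = 1.00000 − (-0.06212)·(1.00000 − 0.90000) / (-0.06212 − 0.01957) = 1.00000 − (-0.00621)/(-0.08169) = 0.92396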